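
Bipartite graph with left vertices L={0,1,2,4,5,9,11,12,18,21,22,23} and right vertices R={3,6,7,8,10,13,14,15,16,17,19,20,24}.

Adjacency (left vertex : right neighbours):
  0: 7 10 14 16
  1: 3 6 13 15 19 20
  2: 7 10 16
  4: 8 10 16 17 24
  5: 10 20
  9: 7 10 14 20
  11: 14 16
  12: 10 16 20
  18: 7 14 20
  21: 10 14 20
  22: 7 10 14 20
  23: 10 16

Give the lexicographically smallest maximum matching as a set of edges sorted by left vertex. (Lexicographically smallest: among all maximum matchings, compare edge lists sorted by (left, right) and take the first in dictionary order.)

|M| = 7 (so the lex-smallest maximum matching has 7 edges)
process left vertices in ascending order; for each, take the smallest-labelled available neighbour that still permits 7 edges overall, or leave it unmatched if none does
lex-smallest matching: {0-7, 1-3, 2-10, 4-8, 5-20, 9-14, 11-16}

Lex-smallest maximum matching: {(0,7), (1,3), (2,10), (4,8), (5,20), (9,14), (11,16)}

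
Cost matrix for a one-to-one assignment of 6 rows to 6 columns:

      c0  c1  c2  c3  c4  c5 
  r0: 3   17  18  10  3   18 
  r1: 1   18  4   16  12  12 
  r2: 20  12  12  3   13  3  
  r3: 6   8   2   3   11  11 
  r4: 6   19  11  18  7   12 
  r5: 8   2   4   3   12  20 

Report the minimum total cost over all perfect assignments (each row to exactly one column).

Minimum assignment cost: 21

optimal assignment: row0→col4 (cost 3), row1→col2 (cost 4), row2→col5 (cost 3), row3→col3 (cost 3), row4→col0 (cost 6), row5→col1 (cost 2)
total = 3 + 4 + 3 + 3 + 6 + 2 = 21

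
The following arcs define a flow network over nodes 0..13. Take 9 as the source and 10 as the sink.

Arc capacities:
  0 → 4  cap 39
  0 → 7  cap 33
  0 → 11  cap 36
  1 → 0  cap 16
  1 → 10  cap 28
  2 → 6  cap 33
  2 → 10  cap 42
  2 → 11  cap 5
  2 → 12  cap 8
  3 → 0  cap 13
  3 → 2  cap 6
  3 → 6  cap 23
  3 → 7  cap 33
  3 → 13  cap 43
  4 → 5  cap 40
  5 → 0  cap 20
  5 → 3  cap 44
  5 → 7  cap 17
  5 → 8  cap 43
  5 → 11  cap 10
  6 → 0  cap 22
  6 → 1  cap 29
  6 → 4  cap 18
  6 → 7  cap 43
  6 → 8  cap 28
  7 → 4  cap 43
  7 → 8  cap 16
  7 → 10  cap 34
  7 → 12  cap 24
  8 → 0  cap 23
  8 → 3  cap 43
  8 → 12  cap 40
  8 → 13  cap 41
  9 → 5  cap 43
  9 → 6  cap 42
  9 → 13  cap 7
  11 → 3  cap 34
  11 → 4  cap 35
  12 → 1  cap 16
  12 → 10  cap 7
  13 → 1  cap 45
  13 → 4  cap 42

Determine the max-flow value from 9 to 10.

Maximum flow value: 75

augment #1: 9→5→7→10 bottleneck 17, total now 17
augment #2: 9→6→1→10 bottleneck 28, total now 45
augment #3: 9→6→7→10 bottleneck 14, total now 59
augment #4: 9→5→0→7→10 bottleneck 3, total now 62
augment #5: 9→5→3→2→10 bottleneck 6, total now 68
augment #6: 9→5→8→12→10 bottleneck 7, total now 75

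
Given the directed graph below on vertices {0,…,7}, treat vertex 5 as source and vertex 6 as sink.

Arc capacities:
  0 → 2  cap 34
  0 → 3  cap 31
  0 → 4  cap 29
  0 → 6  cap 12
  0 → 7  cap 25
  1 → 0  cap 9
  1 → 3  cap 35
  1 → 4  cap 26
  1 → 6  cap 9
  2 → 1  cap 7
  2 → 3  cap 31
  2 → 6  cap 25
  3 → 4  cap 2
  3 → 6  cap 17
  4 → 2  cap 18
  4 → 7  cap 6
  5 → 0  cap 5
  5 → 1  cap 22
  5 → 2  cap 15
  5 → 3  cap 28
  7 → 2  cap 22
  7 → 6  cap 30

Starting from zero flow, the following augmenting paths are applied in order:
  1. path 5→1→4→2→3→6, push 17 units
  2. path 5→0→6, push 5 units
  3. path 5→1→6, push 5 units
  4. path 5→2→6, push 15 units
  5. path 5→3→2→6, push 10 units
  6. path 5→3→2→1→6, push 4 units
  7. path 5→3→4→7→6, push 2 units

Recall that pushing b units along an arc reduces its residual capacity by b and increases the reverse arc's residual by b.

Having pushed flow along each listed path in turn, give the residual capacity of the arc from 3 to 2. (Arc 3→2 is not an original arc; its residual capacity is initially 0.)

Residual capacity of (3,2): 3

after path 1 (5→1→4→2→3→6, push 17): res(3,2)=17
after path 2 (5→0→6, push 5): res(3,2)=17
after path 3 (5→1→6, push 5): res(3,2)=17
after path 4 (5→2→6, push 15): res(3,2)=17
after path 5 (5→3→2→6, push 10): res(3,2)=7
after path 6 (5→3→2→1→6, push 4): res(3,2)=3
after path 7 (5→3→4→7→6, push 2): res(3,2)=3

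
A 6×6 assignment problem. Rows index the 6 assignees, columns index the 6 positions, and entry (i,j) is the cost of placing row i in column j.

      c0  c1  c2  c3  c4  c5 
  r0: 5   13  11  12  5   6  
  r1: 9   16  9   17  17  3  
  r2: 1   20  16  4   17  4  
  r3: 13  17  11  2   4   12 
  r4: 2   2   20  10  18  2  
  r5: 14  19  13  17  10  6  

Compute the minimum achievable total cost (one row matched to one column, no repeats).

Minimum assignment cost: 25

optimal assignment: row0→col4 (cost 5), row1→col2 (cost 9), row2→col0 (cost 1), row3→col3 (cost 2), row4→col1 (cost 2), row5→col5 (cost 6)
total = 5 + 9 + 1 + 2 + 2 + 6 = 25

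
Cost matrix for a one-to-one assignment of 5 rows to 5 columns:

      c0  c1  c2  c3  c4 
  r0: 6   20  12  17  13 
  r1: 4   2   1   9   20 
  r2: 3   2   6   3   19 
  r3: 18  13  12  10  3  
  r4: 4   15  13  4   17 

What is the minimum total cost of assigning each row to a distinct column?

optimal assignment: row0→col0 (cost 6), row1→col2 (cost 1), row2→col1 (cost 2), row3→col4 (cost 3), row4→col3 (cost 4)
total = 6 + 1 + 2 + 3 + 4 = 16

Minimum assignment cost: 16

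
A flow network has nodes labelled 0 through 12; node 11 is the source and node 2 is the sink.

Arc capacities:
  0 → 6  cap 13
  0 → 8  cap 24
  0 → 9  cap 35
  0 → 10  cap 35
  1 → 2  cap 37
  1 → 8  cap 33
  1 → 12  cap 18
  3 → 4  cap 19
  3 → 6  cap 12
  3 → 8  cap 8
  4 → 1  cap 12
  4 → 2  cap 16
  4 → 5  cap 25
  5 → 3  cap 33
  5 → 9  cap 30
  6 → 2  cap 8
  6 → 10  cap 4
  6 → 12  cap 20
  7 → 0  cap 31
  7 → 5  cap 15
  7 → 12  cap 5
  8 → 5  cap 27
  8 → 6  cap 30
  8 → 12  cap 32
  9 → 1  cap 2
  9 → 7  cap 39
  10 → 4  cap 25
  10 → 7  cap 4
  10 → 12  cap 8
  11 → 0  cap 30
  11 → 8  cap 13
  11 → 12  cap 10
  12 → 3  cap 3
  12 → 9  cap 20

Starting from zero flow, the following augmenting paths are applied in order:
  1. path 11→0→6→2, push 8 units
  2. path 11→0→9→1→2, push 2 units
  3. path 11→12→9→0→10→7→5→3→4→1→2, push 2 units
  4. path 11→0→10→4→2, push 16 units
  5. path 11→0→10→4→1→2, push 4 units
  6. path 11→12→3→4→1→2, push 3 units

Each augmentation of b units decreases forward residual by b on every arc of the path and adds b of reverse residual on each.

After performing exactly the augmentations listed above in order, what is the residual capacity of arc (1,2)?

Residual capacity of (1,2): 26

after path 1 (11→0→6→2, push 8): res(1,2)=37
after path 2 (11→0→9→1→2, push 2): res(1,2)=35
after path 3 (11→12→9→0→10→7→5→3→4→1→2, push 2): res(1,2)=33
after path 4 (11→0→10→4→2, push 16): res(1,2)=33
after path 5 (11→0→10→4→1→2, push 4): res(1,2)=29
after path 6 (11→12→3→4→1→2, push 3): res(1,2)=26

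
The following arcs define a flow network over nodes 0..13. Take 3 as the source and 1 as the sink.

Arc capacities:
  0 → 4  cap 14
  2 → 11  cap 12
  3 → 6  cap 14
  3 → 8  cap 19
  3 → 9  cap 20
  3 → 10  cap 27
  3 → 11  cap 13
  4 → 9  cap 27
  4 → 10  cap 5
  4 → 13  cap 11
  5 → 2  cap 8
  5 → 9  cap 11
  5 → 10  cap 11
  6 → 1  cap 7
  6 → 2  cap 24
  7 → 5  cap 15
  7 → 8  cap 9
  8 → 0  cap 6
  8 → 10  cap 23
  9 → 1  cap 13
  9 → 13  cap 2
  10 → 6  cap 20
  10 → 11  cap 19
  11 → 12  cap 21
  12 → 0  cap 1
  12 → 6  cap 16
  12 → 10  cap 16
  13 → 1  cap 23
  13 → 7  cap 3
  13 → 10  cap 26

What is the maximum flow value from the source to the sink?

augment #1: 3→6→1 bottleneck 7, total now 7
augment #2: 3→9→1 bottleneck 13, total now 20
augment #3: 3→9→13→1 bottleneck 2, total now 22
augment #4: 3→8→0→4→13→1 bottleneck 6, total now 28
augment #5: 3→11→12→0→4→13→1 bottleneck 1, total now 29

Maximum flow value: 29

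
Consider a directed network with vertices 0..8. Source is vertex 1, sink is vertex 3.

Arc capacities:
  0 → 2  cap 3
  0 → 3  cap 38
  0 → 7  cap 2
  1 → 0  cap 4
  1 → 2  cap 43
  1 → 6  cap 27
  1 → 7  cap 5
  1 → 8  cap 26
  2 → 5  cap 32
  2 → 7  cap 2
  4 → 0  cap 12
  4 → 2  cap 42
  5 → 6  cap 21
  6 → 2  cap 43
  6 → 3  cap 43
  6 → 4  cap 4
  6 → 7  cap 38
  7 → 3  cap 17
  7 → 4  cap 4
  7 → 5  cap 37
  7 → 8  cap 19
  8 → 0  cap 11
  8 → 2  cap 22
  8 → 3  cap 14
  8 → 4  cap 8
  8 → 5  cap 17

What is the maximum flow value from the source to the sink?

augment #1: 1→0→3 bottleneck 4, total now 4
augment #2: 1→6→3 bottleneck 27, total now 31
augment #3: 1→7→3 bottleneck 5, total now 36
augment #4: 1→8→3 bottleneck 14, total now 50
augment #5: 1→2→7→3 bottleneck 2, total now 52
augment #6: 1→8→0→3 bottleneck 11, total now 63
augment #7: 1→2→5→6→3 bottleneck 16, total now 79
augment #8: 1→8→4→0→3 bottleneck 1, total now 80
augment #9: 1→2→5→6→7→3 bottleneck 5, total now 85

Maximum flow value: 85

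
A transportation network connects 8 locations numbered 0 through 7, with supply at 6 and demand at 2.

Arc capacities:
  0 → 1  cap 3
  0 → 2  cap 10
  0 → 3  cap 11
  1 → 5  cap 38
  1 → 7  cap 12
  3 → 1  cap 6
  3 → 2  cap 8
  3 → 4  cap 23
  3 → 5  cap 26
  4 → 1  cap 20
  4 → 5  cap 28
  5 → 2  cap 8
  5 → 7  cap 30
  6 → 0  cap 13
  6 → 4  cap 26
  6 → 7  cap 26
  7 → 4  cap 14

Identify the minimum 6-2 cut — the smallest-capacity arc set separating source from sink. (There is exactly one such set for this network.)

Min-cut arcs: {(5,2), (6,0)} (total capacity 21)

augment #1: 6→0→2 push 10
augment #2: 6→0→3→2 push 3
augment #3: 6→4→5→2 push 8
max flow = 21; residual-reachable set from 6 gives S-side
cut edges (S→T): {(5,2), (6,0)} total cap 21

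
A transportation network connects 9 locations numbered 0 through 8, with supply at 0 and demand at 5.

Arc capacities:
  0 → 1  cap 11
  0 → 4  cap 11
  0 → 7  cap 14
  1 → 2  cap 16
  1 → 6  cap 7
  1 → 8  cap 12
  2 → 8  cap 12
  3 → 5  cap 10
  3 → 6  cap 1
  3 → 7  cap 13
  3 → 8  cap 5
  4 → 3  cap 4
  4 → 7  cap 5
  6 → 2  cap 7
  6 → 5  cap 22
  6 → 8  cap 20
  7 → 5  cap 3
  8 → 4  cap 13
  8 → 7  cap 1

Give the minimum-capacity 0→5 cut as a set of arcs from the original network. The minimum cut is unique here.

augment #1: 0→7→5 push 3
augment #2: 0→1→6→5 push 7
augment #3: 0→4→3→5 push 4
max flow = 14; residual-reachable set from 0 gives S-side
cut edges (S→T): {(1,6), (4,3), (7,5)} total cap 14

Min-cut arcs: {(1,6), (4,3), (7,5)} (total capacity 14)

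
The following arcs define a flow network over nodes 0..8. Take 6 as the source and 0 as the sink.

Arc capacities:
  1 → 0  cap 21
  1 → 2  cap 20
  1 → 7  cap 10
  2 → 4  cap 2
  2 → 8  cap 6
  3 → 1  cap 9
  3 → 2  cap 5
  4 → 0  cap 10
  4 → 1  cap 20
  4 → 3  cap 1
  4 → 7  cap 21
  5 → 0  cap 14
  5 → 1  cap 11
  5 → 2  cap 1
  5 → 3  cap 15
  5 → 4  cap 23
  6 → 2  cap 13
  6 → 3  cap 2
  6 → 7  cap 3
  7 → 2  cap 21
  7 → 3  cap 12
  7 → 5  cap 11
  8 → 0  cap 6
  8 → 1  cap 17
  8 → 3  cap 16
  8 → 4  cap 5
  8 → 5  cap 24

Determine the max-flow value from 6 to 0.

Maximum flow value: 13

augment #1: 6→2→4→0 bottleneck 2, total now 2
augment #2: 6→2→8→0 bottleneck 6, total now 8
augment #3: 6→3→1→0 bottleneck 2, total now 10
augment #4: 6→7→5→0 bottleneck 3, total now 13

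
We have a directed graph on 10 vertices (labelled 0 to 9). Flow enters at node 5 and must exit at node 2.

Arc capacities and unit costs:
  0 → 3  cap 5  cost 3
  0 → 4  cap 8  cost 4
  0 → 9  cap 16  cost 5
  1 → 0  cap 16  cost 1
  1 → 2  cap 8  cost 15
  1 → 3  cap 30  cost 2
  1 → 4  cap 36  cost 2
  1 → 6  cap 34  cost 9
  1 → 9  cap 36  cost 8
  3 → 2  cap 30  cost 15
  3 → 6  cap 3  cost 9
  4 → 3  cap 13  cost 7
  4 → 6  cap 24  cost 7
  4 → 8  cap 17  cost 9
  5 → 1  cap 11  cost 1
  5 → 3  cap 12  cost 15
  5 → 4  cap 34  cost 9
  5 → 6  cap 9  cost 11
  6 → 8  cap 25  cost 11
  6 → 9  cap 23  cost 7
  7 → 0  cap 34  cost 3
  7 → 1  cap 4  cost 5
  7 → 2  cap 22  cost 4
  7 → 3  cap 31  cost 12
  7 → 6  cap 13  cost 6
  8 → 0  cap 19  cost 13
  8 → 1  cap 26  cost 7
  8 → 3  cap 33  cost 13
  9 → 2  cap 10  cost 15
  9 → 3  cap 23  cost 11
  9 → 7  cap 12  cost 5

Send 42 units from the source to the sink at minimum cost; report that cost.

shortest-cost path #1: 5→1→2 push 8 @ unit cost 16 (adds 128)
shortest-cost path #2: 5→1→0→9→7→2 push 3 @ unit cost 16 (adds 48)
shortest-cost path #3: 5→6→9→7→2 push 9 @ unit cost 27 (adds 243)
shortest-cost path #4: 5→3→2 push 12 @ unit cost 30 (adds 360)
shortest-cost path #5: 5→4→3→2 push 10 @ unit cost 31 (adds 310)
total cost = 1089

Minimum cost for 42 units: 1089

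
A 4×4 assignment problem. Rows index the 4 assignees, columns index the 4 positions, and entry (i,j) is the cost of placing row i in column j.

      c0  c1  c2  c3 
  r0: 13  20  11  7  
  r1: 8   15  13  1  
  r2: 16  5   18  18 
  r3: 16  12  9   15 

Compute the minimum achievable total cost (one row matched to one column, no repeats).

Minimum assignment cost: 28

optimal assignment: row0→col0 (cost 13), row1→col3 (cost 1), row2→col1 (cost 5), row3→col2 (cost 9)
total = 13 + 1 + 5 + 9 = 28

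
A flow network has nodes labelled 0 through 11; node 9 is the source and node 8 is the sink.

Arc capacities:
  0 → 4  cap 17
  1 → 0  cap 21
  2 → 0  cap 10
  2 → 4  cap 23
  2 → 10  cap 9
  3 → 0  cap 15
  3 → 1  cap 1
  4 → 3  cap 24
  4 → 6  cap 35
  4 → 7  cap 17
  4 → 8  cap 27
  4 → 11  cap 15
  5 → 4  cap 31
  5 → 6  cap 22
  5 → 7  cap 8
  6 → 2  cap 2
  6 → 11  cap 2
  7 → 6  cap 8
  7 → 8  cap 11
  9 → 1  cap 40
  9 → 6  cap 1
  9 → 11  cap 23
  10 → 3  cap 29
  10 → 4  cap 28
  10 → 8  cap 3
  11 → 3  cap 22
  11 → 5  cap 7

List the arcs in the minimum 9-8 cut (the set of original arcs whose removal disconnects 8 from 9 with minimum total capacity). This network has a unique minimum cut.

Min-cut arcs: {(0,4), (9,6), (11,5)} (total capacity 25)

augment #1: 9→1→0→4→8 push 17
augment #2: 9→6→2→4→8 push 1
augment #3: 9→11→5→4→8 push 7
max flow = 25; residual-reachable set from 9 gives S-side
cut edges (S→T): {(0,4), (9,6), (11,5)} total cap 25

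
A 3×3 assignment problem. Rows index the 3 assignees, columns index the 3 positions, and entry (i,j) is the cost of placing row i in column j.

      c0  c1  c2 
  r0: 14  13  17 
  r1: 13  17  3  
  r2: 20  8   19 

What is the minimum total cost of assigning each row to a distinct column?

optimal assignment: row0→col0 (cost 14), row1→col2 (cost 3), row2→col1 (cost 8)
total = 14 + 3 + 8 = 25

Minimum assignment cost: 25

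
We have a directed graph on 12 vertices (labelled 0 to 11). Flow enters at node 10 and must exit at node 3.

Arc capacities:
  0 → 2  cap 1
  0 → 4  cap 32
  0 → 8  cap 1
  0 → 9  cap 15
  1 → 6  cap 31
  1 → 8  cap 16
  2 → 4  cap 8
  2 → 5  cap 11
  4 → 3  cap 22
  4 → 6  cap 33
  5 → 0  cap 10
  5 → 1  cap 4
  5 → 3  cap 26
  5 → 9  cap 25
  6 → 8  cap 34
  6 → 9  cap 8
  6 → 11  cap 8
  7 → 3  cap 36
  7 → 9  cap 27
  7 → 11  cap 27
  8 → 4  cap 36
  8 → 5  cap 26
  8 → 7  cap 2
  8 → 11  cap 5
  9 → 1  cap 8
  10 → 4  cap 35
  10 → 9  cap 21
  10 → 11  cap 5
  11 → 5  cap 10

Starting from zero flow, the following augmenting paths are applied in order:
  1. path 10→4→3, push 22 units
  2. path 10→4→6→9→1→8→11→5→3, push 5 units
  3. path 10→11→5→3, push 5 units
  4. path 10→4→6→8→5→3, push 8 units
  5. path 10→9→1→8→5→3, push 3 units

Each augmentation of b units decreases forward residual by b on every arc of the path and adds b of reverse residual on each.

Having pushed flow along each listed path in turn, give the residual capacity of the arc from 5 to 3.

after path 1 (10→4→3, push 22): res(5,3)=26
after path 2 (10→4→6→9→1→8→11→5→3, push 5): res(5,3)=21
after path 3 (10→11→5→3, push 5): res(5,3)=16
after path 4 (10→4→6→8→5→3, push 8): res(5,3)=8
after path 5 (10→9→1→8→5→3, push 3): res(5,3)=5

Residual capacity of (5,3): 5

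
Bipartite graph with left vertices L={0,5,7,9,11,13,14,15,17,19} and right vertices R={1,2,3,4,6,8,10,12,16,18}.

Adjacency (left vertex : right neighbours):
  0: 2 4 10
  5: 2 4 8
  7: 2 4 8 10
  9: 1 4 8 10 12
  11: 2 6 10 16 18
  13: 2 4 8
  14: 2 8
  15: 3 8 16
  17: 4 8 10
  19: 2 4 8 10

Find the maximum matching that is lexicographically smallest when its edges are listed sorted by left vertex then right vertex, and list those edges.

Lex-smallest maximum matching: {(0,2), (5,4), (7,8), (9,1), (11,6), (15,3), (17,10)}

|M| = 7 (so the lex-smallest maximum matching has 7 edges)
process left vertices in ascending order; for each, take the smallest-labelled available neighbour that still permits 7 edges overall, or leave it unmatched if none does
lex-smallest matching: {0-2, 5-4, 7-8, 9-1, 11-6, 15-3, 17-10}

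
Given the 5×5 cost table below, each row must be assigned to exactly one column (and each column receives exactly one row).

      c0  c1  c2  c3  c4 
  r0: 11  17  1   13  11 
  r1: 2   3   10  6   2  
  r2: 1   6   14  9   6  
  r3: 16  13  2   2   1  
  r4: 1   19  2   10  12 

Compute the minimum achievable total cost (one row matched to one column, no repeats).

Minimum assignment cost: 12

optimal assignment: row0→col2 (cost 1), row1→col4 (cost 2), row2→col1 (cost 6), row3→col3 (cost 2), row4→col0 (cost 1)
total = 1 + 2 + 6 + 2 + 1 = 12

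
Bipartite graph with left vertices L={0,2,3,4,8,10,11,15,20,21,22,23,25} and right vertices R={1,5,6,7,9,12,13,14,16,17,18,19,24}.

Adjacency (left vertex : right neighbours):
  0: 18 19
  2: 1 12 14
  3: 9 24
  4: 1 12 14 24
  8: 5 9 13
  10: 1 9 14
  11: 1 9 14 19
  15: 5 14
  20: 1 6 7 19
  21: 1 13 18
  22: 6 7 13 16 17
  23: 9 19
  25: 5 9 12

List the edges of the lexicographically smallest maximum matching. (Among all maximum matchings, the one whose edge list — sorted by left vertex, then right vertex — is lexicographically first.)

|M| = 11 (so the lex-smallest maximum matching has 11 edges)
process left vertices in ascending order; for each, take the smallest-labelled available neighbour that still permits 11 edges overall, or leave it unmatched if none does
lex-smallest matching: {0-18, 2-1, 3-9, 4-24, 8-5, 10-14, 11-19, 20-6, 21-13, 22-7, 25-12}

Lex-smallest maximum matching: {(0,18), (2,1), (3,9), (4,24), (8,5), (10,14), (11,19), (20,6), (21,13), (22,7), (25,12)}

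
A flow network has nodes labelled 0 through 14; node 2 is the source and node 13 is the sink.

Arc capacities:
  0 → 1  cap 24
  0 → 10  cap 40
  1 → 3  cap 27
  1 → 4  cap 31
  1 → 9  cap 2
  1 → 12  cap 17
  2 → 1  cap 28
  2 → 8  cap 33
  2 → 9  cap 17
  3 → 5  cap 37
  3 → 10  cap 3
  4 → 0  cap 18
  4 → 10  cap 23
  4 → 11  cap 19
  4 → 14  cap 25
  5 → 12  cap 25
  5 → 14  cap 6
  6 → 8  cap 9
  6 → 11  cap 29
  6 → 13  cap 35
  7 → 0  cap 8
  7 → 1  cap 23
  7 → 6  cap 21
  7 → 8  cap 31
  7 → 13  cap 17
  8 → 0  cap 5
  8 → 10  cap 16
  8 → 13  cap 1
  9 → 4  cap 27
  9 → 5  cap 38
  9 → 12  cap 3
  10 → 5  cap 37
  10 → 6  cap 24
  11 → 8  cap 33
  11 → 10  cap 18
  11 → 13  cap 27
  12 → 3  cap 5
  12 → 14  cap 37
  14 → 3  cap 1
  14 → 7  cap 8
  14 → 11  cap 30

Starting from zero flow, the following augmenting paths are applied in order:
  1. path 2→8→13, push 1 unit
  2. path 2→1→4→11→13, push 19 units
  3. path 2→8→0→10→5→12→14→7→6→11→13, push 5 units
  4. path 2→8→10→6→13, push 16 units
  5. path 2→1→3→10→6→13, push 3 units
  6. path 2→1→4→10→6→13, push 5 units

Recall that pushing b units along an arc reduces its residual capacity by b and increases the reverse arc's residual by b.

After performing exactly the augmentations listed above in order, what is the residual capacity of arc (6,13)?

Residual capacity of (6,13): 11

after path 1 (2→8→13, push 1): res(6,13)=35
after path 2 (2→1→4→11→13, push 19): res(6,13)=35
after path 3 (2→8→0→10→5→12→14→7→6→11→13, push 5): res(6,13)=35
after path 4 (2→8→10→6→13, push 16): res(6,13)=19
after path 5 (2→1→3→10→6→13, push 3): res(6,13)=16
after path 6 (2→1→4→10→6→13, push 5): res(6,13)=11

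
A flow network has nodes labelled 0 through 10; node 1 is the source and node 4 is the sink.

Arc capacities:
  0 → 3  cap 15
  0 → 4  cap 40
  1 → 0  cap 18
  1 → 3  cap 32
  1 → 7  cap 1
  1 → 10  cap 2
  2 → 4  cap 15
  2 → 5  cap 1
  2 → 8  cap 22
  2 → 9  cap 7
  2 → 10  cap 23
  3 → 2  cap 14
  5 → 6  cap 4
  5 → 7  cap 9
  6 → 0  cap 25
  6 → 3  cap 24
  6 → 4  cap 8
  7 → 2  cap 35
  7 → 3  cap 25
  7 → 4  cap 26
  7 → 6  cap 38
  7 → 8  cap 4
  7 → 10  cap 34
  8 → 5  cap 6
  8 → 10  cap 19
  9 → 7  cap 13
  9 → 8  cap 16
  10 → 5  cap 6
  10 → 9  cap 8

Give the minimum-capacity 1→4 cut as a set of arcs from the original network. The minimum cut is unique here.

Min-cut arcs: {(1,0), (1,7), (1,10), (3,2)} (total capacity 35)

augment #1: 1→0→4 push 18
augment #2: 1→7→4 push 1
augment #3: 1→3→2→4 push 14
augment #4: 1→10→5→6→4 push 2
max flow = 35; residual-reachable set from 1 gives S-side
cut edges (S→T): {(1,0), (1,7), (1,10), (3,2)} total cap 35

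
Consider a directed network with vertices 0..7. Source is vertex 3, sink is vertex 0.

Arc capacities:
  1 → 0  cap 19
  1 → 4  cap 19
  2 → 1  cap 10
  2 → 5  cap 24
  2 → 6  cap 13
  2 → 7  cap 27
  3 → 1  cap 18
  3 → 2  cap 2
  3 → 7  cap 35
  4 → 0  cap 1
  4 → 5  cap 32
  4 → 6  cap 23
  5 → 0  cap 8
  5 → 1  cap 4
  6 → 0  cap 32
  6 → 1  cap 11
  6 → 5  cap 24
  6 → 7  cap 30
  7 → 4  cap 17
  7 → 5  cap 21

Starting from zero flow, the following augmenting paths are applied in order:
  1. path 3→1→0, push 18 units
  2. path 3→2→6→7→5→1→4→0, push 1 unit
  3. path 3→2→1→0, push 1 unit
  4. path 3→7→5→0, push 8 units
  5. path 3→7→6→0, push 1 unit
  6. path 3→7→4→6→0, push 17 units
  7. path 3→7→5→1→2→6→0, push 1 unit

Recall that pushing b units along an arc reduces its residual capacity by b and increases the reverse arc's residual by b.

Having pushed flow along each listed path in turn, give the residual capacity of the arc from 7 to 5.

Residual capacity of (7,5): 11

after path 1 (3→1→0, push 18): res(7,5)=21
after path 2 (3→2→6→7→5→1→4→0, push 1): res(7,5)=20
after path 3 (3→2→1→0, push 1): res(7,5)=20
after path 4 (3→7→5→0, push 8): res(7,5)=12
after path 5 (3→7→6→0, push 1): res(7,5)=12
after path 6 (3→7→4→6→0, push 17): res(7,5)=12
after path 7 (3→7→5→1→2→6→0, push 1): res(7,5)=11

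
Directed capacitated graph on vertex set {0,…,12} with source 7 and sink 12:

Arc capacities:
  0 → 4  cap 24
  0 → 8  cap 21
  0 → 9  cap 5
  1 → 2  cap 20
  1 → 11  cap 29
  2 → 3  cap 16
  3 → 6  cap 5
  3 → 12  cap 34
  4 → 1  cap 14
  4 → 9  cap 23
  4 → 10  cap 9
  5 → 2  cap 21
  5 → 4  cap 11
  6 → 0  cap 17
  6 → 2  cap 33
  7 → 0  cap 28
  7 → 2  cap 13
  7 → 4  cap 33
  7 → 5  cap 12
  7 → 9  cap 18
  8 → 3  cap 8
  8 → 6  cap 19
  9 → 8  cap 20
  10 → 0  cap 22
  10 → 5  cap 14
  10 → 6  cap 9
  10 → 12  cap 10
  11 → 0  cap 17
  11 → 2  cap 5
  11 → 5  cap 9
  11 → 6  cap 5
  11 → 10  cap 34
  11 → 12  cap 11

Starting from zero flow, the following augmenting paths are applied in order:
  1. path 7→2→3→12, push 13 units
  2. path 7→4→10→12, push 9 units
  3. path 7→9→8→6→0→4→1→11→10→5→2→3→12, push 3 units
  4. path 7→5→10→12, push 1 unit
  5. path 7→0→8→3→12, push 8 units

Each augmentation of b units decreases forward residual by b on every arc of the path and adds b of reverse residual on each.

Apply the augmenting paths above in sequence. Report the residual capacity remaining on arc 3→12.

Residual capacity of (3,12): 10

after path 1 (7→2→3→12, push 13): res(3,12)=21
after path 2 (7→4→10→12, push 9): res(3,12)=21
after path 3 (7→9→8→6→0→4→1→11→10→5→2→3→12, push 3): res(3,12)=18
after path 4 (7→5→10→12, push 1): res(3,12)=18
after path 5 (7→0→8→3→12, push 8): res(3,12)=10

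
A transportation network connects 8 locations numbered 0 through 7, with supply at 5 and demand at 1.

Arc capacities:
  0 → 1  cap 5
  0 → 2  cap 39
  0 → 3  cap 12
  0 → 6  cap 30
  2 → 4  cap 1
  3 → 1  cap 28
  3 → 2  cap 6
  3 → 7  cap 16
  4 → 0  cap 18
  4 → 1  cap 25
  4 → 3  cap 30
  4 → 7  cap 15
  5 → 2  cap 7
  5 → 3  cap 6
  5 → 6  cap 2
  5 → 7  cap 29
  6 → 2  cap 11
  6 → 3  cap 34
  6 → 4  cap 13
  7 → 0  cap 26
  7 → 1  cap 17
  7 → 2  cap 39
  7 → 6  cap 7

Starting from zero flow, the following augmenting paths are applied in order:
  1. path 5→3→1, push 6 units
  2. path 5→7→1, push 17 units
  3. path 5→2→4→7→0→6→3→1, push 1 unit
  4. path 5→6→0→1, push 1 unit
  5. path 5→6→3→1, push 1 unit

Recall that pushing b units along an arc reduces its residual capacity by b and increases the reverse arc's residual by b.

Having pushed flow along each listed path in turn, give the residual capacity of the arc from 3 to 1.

after path 1 (5→3→1, push 6): res(3,1)=22
after path 2 (5→7→1, push 17): res(3,1)=22
after path 3 (5→2→4→7→0→6→3→1, push 1): res(3,1)=21
after path 4 (5→6→0→1, push 1): res(3,1)=21
after path 5 (5→6→3→1, push 1): res(3,1)=20

Residual capacity of (3,1): 20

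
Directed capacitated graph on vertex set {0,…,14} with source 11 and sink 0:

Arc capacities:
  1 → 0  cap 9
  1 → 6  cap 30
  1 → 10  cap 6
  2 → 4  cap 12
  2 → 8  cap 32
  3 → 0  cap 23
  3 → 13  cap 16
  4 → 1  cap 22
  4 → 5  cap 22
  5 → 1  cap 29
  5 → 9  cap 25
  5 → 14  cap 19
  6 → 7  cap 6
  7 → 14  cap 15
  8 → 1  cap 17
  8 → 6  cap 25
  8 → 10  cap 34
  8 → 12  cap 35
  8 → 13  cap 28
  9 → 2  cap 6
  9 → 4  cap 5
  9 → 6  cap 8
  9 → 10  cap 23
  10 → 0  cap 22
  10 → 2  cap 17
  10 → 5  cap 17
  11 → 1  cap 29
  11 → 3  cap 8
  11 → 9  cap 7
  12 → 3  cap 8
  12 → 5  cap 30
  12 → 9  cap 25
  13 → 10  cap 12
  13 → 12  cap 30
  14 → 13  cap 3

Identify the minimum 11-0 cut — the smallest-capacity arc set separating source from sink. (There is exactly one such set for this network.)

Min-cut arcs: {(1,0), (1,10), (11,3), (11,9), (14,13)} (total capacity 33)

augment #1: 11→1→0 push 9
augment #2: 11→3→0 push 8
augment #3: 11→1→10→0 push 6
augment #4: 11→9→10→0 push 7
augment #5: 11→1→6→7→14→13→10→0 push 3
max flow = 33; residual-reachable set from 11 gives S-side
cut edges (S→T): {(1,0), (1,10), (11,3), (11,9), (14,13)} total cap 33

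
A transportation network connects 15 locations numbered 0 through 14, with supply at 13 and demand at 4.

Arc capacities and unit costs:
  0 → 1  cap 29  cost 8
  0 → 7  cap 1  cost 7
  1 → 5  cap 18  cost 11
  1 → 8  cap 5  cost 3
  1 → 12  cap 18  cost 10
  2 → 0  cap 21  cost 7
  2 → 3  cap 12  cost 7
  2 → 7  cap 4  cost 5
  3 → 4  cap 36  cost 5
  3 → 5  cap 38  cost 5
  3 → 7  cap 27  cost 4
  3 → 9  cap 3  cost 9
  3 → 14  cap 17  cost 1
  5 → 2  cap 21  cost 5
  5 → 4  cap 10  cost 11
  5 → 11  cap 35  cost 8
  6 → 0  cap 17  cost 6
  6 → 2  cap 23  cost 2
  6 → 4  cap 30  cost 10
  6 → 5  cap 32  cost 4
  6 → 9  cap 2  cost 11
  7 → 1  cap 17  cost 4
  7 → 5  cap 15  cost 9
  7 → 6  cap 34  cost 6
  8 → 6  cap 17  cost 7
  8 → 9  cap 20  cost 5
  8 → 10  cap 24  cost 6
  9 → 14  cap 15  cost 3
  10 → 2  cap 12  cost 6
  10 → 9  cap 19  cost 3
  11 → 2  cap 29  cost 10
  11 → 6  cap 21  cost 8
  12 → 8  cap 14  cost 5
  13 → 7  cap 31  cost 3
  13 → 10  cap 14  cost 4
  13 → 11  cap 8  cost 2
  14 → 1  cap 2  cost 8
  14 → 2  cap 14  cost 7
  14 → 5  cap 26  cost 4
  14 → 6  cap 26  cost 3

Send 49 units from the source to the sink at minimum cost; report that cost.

Minimum cost for 49 units: 1001

shortest-cost path #1: 13→7→6→4 push 30 @ unit cost 19 (adds 570)
shortest-cost path #2: 13→10→2→3→4 push 12 @ unit cost 22 (adds 264)
shortest-cost path #3: 13→7→5→4 push 1 @ unit cost 23 (adds 23)
shortest-cost path #4: 13→11→6→7→5→4 push 6 @ unit cost 24 (adds 144)
total cost = 1001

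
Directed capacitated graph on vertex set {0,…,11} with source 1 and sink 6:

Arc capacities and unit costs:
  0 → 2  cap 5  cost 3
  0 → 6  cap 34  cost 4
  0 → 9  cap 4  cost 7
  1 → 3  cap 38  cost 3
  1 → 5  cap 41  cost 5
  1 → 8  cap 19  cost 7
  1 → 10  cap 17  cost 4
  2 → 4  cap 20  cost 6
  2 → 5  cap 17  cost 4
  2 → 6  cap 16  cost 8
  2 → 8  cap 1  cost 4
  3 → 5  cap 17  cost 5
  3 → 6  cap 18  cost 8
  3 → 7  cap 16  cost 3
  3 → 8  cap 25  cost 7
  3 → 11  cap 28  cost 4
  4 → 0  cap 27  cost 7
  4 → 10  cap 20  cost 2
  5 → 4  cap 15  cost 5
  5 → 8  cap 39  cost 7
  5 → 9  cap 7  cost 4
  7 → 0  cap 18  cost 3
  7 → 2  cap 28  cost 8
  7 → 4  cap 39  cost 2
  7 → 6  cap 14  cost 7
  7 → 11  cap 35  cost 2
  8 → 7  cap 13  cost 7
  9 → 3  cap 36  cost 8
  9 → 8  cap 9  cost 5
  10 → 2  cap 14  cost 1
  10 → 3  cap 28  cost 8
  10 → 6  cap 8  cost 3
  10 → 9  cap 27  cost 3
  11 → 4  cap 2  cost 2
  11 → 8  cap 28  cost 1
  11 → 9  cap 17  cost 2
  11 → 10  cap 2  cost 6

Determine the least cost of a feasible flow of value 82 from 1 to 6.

Minimum cost for 82 units: 1229

shortest-cost path #1: 1→10→6 push 8 @ unit cost 7 (adds 56)
shortest-cost path #2: 1→3→6 push 18 @ unit cost 11 (adds 198)
shortest-cost path #3: 1→3→7→6 push 14 @ unit cost 13 (adds 182)
shortest-cost path #4: 1→3→7→0→6 push 2 @ unit cost 13 (adds 26)
shortest-cost path #5: 1→10→2→6 push 9 @ unit cost 13 (adds 117)
shortest-cost path #6: 1→3→11→4→0→6 push 2 @ unit cost 20 (adds 40)
shortest-cost path #7: 1→5→4→0→6 push 15 @ unit cost 21 (adds 315)
shortest-cost path #8: 1→8→7→0→6 push 13 @ unit cost 21 (adds 273)
shortest-cost path #9: 1→3→11→10→2→6 push 1 @ unit cost 22 (adds 22)
total cost = 1229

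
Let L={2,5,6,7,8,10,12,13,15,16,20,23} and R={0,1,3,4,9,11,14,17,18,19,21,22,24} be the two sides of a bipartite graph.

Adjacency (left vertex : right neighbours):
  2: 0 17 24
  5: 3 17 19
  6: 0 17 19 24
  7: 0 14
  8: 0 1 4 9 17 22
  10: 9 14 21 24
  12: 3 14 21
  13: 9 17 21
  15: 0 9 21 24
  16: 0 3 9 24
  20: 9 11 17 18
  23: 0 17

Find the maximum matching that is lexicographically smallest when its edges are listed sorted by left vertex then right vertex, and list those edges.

Lex-smallest maximum matching: {(2,0), (5,3), (6,19), (7,14), (8,1), (10,9), (12,21), (13,17), (15,24), (20,11)}

|M| = 10 (so the lex-smallest maximum matching has 10 edges)
process left vertices in ascending order; for each, take the smallest-labelled available neighbour that still permits 10 edges overall, or leave it unmatched if none does
lex-smallest matching: {2-0, 5-3, 6-19, 7-14, 8-1, 10-9, 12-21, 13-17, 15-24, 20-11}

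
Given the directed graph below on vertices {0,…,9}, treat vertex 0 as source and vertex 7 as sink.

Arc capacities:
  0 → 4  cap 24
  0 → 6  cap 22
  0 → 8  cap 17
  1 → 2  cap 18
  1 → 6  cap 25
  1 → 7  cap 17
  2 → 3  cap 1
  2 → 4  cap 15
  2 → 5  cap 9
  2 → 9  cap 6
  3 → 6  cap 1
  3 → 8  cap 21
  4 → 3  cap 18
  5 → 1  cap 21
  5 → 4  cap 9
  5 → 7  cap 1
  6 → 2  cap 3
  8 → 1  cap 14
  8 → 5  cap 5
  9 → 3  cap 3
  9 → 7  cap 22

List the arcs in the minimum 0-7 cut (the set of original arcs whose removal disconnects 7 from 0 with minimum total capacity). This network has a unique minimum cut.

Min-cut arcs: {(6,2), (8,1), (8,5)} (total capacity 22)

augment #1: 0→8→1→7 push 14
augment #2: 0→8→5→7 push 1
augment #3: 0→6→2→9→7 push 3
augment #4: 0→8→5→1→7 push 2
augment #5: 0→4→3→8→5→1→7 push 1
augment #6: 0→4→3→8→5→1→2→9→7 push 1
max flow = 22; residual-reachable set from 0 gives S-side
cut edges (S→T): {(6,2), (8,1), (8,5)} total cap 22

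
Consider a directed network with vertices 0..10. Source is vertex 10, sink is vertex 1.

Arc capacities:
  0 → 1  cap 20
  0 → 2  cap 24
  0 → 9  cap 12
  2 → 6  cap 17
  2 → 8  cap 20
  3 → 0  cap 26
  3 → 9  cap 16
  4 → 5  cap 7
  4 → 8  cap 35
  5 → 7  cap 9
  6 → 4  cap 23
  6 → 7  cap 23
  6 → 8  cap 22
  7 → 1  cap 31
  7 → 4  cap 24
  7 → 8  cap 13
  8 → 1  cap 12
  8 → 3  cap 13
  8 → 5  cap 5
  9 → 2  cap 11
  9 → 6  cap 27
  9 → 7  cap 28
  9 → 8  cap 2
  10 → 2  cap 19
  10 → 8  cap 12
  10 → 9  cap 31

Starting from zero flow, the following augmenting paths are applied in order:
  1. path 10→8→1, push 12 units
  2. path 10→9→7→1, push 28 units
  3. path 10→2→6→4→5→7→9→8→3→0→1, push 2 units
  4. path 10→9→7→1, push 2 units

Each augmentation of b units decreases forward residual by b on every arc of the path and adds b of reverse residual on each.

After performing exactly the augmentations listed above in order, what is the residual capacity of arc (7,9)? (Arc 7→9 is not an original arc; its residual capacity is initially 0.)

Residual capacity of (7,9): 28

after path 1 (10→8→1, push 12): res(7,9)=0
after path 2 (10→9→7→1, push 28): res(7,9)=28
after path 3 (10→2→6→4→5→7→9→8→3→0→1, push 2): res(7,9)=26
after path 4 (10→9→7→1, push 2): res(7,9)=28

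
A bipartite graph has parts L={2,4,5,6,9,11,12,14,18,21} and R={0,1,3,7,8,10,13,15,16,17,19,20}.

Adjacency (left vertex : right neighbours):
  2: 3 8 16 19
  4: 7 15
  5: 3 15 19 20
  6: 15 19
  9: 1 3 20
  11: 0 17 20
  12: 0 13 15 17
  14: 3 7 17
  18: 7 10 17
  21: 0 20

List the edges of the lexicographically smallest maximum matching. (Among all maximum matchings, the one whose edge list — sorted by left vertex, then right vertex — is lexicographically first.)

|M| = 10 (so the lex-smallest maximum matching has 10 edges)
process left vertices in ascending order; for each, take the smallest-labelled available neighbour that still permits 10 edges overall, or leave it unmatched if none does
lex-smallest matching: {2-3, 4-7, 5-15, 6-19, 9-1, 11-0, 12-13, 14-17, 18-10, 21-20}

Lex-smallest maximum matching: {(2,3), (4,7), (5,15), (6,19), (9,1), (11,0), (12,13), (14,17), (18,10), (21,20)}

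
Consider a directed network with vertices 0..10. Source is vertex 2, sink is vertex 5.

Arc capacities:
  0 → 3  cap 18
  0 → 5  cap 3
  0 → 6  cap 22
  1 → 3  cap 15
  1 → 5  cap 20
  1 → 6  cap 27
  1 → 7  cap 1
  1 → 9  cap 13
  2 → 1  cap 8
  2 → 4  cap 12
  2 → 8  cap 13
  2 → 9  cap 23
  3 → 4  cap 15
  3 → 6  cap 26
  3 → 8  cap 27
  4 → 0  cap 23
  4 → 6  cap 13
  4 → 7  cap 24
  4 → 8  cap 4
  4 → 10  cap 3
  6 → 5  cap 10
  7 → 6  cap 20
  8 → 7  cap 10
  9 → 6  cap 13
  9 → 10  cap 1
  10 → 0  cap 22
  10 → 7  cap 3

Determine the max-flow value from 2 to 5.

Maximum flow value: 21

augment #1: 2→1→5 bottleneck 8, total now 8
augment #2: 2→4→0→5 bottleneck 3, total now 11
augment #3: 2→4→6→5 bottleneck 9, total now 20
augment #4: 2→9→6→5 bottleneck 1, total now 21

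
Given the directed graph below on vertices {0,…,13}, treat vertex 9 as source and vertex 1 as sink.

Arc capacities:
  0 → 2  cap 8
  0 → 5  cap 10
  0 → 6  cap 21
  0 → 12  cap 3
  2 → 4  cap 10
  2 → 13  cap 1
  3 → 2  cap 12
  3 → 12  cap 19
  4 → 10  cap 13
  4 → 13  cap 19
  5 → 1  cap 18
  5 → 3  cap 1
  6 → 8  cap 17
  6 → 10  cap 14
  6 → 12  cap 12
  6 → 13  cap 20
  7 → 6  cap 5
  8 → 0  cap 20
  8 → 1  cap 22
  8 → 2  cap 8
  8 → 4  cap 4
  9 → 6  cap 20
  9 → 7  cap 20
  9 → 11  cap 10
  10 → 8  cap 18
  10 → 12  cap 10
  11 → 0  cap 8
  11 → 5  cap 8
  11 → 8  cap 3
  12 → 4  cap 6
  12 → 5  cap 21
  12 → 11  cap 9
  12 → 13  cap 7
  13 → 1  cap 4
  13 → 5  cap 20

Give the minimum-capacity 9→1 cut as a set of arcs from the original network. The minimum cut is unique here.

Min-cut arcs: {(7,6), (9,6), (9,11)} (total capacity 35)

augment #1: 9→6→8→1 push 17
augment #2: 9→6→13→1 push 3
augment #3: 9→11→5→1 push 8
augment #4: 9→11→8→1 push 2
augment #5: 9→7→6→13→1 push 1
augment #6: 9→7→6→10→8→1 push 3
augment #7: 9→7→6→12→5→1 push 1
max flow = 35; residual-reachable set from 9 gives S-side
cut edges (S→T): {(7,6), (9,6), (9,11)} total cap 35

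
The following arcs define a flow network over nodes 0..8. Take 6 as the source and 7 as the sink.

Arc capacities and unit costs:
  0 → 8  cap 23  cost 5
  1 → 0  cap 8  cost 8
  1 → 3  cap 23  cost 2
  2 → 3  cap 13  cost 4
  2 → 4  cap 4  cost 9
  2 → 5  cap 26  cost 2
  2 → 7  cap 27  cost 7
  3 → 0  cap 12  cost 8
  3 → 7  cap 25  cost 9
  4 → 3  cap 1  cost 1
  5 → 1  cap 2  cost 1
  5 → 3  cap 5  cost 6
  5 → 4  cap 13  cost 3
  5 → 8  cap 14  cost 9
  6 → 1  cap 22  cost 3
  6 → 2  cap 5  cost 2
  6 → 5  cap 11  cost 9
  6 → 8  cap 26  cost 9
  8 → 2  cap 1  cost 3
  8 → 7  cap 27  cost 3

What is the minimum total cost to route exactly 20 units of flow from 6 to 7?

Minimum cost for 20 units: 225

shortest-cost path #1: 6→2→7 push 5 @ unit cost 9 (adds 45)
shortest-cost path #2: 6→8→7 push 15 @ unit cost 12 (adds 180)
total cost = 225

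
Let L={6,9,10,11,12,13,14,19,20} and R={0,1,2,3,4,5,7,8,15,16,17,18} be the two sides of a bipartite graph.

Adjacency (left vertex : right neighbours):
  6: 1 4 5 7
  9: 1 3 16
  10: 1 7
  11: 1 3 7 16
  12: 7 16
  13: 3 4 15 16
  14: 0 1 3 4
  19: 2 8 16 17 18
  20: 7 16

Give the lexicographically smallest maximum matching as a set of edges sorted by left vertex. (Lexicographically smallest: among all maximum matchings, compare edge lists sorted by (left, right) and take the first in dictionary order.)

|M| = 8 (so the lex-smallest maximum matching has 8 edges)
process left vertices in ascending order; for each, take the smallest-labelled available neighbour that still permits 8 edges overall, or leave it unmatched if none does
lex-smallest matching: {6-4, 9-1, 10-7, 11-3, 12-16, 13-15, 14-0, 19-2}

Lex-smallest maximum matching: {(6,4), (9,1), (10,7), (11,3), (12,16), (13,15), (14,0), (19,2)}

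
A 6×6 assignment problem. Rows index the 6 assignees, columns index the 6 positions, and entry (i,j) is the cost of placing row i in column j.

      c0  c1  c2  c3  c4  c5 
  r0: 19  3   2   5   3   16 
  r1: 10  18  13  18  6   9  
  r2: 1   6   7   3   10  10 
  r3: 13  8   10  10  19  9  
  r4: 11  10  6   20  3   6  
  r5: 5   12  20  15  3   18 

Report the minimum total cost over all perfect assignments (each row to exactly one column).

one of 2 optimal assignments: row0→col2 (cost 2), row1→col4 (cost 6), row2→col3 (cost 3), row3→col1 (cost 8), row4→col5 (cost 6), row5→col0 (cost 5)
total = 2 + 6 + 3 + 8 + 6 + 5 = 30

Minimum assignment cost: 30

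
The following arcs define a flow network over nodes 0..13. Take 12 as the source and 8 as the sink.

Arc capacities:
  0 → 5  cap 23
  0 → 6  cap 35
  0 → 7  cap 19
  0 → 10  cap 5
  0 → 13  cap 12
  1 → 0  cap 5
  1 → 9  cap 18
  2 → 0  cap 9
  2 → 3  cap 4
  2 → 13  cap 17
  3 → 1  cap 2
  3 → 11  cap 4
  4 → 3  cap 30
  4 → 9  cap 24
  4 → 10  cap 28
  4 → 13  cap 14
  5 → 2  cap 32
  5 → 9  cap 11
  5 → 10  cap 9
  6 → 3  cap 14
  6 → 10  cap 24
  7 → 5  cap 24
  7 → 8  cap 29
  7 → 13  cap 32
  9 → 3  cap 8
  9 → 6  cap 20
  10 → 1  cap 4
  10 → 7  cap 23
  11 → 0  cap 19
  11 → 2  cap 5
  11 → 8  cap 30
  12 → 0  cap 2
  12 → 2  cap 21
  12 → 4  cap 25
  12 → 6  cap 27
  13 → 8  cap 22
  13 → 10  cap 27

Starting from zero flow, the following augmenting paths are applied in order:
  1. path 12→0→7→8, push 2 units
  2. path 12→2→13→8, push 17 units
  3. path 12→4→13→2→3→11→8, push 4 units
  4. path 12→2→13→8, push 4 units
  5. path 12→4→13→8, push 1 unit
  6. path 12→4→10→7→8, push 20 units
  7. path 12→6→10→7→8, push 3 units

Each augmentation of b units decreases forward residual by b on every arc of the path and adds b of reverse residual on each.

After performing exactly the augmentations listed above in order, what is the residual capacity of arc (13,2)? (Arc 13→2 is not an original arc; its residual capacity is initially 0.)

after path 1 (12→0→7→8, push 2): res(13,2)=0
after path 2 (12→2→13→8, push 17): res(13,2)=17
after path 3 (12→4→13→2→3→11→8, push 4): res(13,2)=13
after path 4 (12→2→13→8, push 4): res(13,2)=17
after path 5 (12→4→13→8, push 1): res(13,2)=17
after path 6 (12→4→10→7→8, push 20): res(13,2)=17
after path 7 (12→6→10→7→8, push 3): res(13,2)=17

Residual capacity of (13,2): 17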